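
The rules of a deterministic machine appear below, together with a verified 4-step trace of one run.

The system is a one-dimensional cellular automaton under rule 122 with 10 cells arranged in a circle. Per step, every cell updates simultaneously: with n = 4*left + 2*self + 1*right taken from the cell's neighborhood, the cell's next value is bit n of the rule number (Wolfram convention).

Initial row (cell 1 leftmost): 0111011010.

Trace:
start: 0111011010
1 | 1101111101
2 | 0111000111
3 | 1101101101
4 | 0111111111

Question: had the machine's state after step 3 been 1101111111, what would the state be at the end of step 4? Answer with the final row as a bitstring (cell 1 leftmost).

0111000000

state after step 3 := 1101111111
4 | 0111000000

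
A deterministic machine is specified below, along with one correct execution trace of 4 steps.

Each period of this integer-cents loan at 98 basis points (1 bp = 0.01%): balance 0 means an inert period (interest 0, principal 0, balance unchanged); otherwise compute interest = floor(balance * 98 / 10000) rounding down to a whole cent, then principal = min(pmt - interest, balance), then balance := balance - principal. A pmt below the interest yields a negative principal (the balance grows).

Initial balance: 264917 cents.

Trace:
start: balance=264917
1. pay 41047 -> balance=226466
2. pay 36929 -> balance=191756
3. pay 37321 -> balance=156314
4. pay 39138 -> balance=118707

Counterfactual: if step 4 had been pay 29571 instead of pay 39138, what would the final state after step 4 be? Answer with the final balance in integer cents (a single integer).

(re-executing from step 4 with the substitution; state before step 4: balance=156314)
4. pay 29571 -> balance=128274

128274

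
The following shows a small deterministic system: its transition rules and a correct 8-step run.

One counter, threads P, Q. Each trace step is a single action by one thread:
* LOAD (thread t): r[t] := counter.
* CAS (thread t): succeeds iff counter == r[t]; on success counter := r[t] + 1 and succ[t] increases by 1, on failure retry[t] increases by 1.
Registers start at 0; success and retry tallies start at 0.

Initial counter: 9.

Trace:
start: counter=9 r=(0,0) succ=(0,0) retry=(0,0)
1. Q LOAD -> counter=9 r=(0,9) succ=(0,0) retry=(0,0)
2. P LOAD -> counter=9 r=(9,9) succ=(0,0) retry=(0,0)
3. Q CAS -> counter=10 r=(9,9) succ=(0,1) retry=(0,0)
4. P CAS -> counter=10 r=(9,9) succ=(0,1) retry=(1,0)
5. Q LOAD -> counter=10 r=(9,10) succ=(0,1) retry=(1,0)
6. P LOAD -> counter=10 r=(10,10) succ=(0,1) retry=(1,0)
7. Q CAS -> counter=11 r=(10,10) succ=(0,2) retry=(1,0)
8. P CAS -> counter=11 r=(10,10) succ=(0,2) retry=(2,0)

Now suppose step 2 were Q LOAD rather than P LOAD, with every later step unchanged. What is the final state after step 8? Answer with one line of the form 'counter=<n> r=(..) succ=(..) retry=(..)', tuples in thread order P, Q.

(re-executing from step 2 with the substitution; state before step 2: counter=9 r=(0,9) succ=(0,0) retry=(0,0))
2. Q LOAD -> counter=9 r=(0,9) succ=(0,0) retry=(0,0)
3. Q CAS -> counter=10 r=(0,9) succ=(0,1) retry=(0,0)
4. P CAS -> counter=10 r=(0,9) succ=(0,1) retry=(1,0)
5. Q LOAD -> counter=10 r=(0,10) succ=(0,1) retry=(1,0)
6. P LOAD -> counter=10 r=(10,10) succ=(0,1) retry=(1,0)
7. Q CAS -> counter=11 r=(10,10) succ=(0,2) retry=(1,0)
8. P CAS -> counter=11 r=(10,10) succ=(0,2) retry=(2,0)

counter=11 r=(10,10) succ=(0,2) retry=(2,0)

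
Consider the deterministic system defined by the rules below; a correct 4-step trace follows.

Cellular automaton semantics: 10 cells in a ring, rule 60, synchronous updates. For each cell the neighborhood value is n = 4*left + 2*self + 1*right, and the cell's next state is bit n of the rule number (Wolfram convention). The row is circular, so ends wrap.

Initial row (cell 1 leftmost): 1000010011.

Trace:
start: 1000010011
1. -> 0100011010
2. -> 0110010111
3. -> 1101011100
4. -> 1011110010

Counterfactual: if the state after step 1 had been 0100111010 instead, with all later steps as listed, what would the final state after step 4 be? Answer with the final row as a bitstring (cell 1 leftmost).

state after step 1 := 0100111010
2. -> 0110100111
3. -> 1101110100
4. -> 1011001110

1011001110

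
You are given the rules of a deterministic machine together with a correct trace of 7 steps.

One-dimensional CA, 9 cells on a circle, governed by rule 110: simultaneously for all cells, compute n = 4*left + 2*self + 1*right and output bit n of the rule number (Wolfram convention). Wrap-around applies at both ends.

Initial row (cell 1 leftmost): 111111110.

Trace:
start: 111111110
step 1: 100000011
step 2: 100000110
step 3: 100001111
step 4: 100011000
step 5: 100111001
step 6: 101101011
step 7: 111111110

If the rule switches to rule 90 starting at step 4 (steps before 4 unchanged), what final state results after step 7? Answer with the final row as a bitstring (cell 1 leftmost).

(re-executing steps 4..7 under rule 90; state before step 4: 100001111)
step 4: 110011000
step 5: 111111101
step 6: 000000101
step 7: 100001000

100001000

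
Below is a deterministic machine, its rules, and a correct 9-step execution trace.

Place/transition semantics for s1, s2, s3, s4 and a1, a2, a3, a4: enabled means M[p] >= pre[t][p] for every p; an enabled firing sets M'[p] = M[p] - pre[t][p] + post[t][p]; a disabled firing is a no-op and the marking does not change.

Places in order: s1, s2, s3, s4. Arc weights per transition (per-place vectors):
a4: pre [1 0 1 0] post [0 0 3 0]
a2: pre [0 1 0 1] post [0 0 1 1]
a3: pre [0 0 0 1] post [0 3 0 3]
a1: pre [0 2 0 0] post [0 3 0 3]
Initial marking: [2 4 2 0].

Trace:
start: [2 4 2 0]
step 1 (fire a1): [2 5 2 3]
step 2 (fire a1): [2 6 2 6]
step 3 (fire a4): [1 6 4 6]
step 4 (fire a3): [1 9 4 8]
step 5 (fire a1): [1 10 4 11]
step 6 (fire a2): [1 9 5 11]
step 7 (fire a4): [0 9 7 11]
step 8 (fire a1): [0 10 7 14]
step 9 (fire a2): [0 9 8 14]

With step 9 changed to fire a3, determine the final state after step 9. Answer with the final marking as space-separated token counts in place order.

0 13 7 16

(re-executing from step 9 with the substitution; state before step 9: [0 10 7 14])
step 9 (fire a3): [0 13 7 16]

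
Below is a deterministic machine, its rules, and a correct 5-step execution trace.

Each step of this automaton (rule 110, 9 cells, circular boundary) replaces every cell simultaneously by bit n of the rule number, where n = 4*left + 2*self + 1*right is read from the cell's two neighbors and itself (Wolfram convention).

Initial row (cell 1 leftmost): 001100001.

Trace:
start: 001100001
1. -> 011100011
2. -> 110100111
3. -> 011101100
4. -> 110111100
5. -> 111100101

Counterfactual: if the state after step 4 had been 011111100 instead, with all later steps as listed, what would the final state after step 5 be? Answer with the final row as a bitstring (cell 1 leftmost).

state after step 4 := 011111100
5. -> 110000100

110000100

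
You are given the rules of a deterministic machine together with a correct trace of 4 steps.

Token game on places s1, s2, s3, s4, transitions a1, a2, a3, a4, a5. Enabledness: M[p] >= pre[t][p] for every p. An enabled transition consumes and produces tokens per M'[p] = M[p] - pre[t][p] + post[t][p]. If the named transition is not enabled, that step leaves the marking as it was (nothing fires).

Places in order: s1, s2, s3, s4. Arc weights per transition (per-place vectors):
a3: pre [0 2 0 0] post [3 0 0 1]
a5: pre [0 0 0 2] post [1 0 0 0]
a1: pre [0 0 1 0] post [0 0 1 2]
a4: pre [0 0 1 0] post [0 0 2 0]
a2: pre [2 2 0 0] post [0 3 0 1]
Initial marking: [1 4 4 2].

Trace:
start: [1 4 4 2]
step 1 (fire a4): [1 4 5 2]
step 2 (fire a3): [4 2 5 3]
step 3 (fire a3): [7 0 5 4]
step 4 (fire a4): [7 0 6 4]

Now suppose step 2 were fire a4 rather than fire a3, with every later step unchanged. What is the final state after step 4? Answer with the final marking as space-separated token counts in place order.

4 2 7 3

(re-executing from step 2 with the substitution; state before step 2: [1 4 5 2])
step 2 (fire a4): [1 4 6 2]
step 3 (fire a3): [4 2 6 3]
step 4 (fire a4): [4 2 7 3]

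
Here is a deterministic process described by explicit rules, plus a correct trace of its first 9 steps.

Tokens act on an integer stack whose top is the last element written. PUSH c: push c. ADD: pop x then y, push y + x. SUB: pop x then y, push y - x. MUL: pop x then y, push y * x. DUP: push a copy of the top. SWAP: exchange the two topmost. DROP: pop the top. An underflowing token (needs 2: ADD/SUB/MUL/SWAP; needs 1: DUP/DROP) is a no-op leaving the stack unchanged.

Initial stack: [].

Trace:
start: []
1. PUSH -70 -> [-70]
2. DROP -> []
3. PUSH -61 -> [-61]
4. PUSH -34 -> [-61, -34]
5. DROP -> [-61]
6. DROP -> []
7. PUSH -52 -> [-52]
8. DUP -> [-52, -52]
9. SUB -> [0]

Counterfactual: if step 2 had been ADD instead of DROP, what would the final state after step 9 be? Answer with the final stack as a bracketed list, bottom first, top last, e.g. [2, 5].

(re-executing from step 2 with the substitution; state before step 2: [-70])
2. ADD -> [-70]
3. PUSH -61 -> [-70, -61]
4. PUSH -34 -> [-70, -61, -34]
5. DROP -> [-70, -61]
6. DROP -> [-70]
7. PUSH -52 -> [-70, -52]
8. DUP -> [-70, -52, -52]
9. SUB -> [-70, 0]

[-70, 0]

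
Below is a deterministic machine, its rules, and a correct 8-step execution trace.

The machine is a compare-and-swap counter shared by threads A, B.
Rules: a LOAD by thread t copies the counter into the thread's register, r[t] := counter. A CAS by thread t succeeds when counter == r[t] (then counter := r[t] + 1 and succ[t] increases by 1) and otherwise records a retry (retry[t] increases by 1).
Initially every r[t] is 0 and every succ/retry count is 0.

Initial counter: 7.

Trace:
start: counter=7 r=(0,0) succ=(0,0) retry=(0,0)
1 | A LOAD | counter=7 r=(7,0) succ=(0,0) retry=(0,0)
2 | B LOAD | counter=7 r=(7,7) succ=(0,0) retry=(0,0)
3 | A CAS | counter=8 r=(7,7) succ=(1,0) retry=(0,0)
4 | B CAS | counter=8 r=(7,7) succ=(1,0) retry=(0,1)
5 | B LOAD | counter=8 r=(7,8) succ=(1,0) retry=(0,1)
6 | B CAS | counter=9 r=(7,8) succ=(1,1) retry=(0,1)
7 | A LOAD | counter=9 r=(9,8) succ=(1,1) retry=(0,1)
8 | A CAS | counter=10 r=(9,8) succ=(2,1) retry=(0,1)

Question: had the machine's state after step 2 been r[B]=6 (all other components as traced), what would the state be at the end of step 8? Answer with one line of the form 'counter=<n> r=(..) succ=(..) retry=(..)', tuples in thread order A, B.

state after step 2 := counter=7 r=(7,6) succ=(0,0) retry=(0,0)
3 | A CAS | counter=8 r=(7,6) succ=(1,0) retry=(0,0)
4 | B CAS | counter=8 r=(7,6) succ=(1,0) retry=(0,1)
5 | B LOAD | counter=8 r=(7,8) succ=(1,0) retry=(0,1)
6 | B CAS | counter=9 r=(7,8) succ=(1,1) retry=(0,1)
7 | A LOAD | counter=9 r=(9,8) succ=(1,1) retry=(0,1)
8 | A CAS | counter=10 r=(9,8) succ=(2,1) retry=(0,1)

counter=10 r=(9,8) succ=(2,1) retry=(0,1)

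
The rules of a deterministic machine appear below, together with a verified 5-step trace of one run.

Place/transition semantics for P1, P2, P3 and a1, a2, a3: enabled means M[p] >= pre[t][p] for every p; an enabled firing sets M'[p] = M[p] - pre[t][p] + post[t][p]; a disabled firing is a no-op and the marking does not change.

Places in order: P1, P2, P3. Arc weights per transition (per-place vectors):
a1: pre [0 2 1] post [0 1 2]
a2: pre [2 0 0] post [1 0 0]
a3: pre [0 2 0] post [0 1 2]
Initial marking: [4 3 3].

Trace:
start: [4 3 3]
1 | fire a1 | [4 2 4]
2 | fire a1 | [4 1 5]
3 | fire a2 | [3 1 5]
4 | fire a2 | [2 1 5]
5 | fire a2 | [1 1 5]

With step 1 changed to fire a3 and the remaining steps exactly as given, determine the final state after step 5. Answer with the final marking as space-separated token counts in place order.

(re-executing from step 1 with the substitution; state before step 1: [4 3 3])
1 | fire a3 | [4 2 5]
2 | fire a1 | [4 1 6]
3 | fire a2 | [3 1 6]
4 | fire a2 | [2 1 6]
5 | fire a2 | [1 1 6]

1 1 6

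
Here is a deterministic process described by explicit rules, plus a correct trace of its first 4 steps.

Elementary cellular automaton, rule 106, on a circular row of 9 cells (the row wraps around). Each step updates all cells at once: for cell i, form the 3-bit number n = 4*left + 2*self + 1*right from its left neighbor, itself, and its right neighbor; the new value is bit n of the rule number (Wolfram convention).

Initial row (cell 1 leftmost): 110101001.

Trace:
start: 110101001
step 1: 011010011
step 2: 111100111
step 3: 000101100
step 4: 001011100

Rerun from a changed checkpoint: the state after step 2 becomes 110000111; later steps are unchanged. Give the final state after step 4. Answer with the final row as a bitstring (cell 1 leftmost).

state after step 2 := 110000111
step 3: 010001100
step 4: 100011100

100011100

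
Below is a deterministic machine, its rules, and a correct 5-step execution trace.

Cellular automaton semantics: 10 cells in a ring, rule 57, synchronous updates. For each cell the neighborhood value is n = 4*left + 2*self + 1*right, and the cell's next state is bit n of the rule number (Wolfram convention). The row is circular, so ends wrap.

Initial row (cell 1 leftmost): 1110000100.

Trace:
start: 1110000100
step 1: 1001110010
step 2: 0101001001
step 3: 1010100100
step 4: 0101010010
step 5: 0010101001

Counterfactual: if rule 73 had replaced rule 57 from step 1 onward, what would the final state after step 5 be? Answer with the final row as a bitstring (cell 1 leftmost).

(re-executing steps 1..5 under rule 73; state before step 1: 1110000100)
step 1: 1010110000
step 2: 0000110110
step 3: 1110110110
step 4: 1010110110
step 5: 0000110110

0000110110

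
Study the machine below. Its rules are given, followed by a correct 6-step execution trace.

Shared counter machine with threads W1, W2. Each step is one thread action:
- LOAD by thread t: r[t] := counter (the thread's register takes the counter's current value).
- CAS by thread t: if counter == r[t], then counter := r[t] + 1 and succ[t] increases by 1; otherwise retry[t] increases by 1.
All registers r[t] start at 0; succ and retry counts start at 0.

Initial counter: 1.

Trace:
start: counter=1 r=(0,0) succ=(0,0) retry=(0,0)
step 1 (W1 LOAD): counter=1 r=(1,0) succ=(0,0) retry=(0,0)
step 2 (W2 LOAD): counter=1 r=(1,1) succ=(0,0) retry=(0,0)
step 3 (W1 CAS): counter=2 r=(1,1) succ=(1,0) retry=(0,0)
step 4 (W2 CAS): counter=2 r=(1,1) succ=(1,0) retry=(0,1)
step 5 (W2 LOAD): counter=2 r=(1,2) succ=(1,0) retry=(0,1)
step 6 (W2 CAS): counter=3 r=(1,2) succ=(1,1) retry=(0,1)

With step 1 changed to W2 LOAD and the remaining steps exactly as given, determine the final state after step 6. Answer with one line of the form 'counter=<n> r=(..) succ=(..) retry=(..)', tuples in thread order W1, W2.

counter=3 r=(0,2) succ=(0,2) retry=(1,0)

(re-executing from step 1 with the substitution; state before step 1: counter=1 r=(0,0) succ=(0,0) retry=(0,0))
step 1 (W2 LOAD): counter=1 r=(0,1) succ=(0,0) retry=(0,0)
step 2 (W2 LOAD): counter=1 r=(0,1) succ=(0,0) retry=(0,0)
step 3 (W1 CAS): counter=1 r=(0,1) succ=(0,0) retry=(1,0)
step 4 (W2 CAS): counter=2 r=(0,1) succ=(0,1) retry=(1,0)
step 5 (W2 LOAD): counter=2 r=(0,2) succ=(0,1) retry=(1,0)
step 6 (W2 CAS): counter=3 r=(0,2) succ=(0,2) retry=(1,0)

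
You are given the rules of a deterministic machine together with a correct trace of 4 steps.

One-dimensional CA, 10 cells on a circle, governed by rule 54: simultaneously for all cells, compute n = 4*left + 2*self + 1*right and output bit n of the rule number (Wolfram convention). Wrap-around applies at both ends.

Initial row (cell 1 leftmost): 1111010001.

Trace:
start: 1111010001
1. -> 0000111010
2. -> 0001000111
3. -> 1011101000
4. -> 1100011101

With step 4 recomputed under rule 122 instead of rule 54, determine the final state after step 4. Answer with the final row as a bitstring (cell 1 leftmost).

(re-executing step 4 under rule 122; state before step 4: 1011101000)
4. -> 0110110101

0110110101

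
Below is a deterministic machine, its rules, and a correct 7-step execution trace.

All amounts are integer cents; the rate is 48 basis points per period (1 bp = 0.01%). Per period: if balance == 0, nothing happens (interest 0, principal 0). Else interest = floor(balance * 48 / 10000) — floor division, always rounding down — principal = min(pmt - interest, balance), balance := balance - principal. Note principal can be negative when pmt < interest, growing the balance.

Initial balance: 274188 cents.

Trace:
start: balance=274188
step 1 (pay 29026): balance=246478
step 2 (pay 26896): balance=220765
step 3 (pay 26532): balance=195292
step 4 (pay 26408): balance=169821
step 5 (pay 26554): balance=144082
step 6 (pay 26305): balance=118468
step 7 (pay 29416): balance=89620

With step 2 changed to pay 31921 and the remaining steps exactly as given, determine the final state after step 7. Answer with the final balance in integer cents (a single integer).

(re-executing from step 2 with the substitution; state before step 2: balance=246478)
step 2 (pay 31921): balance=215740
step 3 (pay 26532): balance=190243
step 4 (pay 26408): balance=164748
step 5 (pay 26554): balance=138984
step 6 (pay 26305): balance=113346
step 7 (pay 29416): balance=84474

84474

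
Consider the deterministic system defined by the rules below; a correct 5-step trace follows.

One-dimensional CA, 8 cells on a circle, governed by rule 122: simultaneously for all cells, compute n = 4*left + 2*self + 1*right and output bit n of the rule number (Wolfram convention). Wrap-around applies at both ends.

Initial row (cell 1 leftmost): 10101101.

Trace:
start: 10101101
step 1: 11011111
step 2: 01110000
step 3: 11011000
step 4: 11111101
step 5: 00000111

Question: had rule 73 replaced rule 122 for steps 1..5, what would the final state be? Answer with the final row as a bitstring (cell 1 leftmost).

10001101

(re-executing steps 1..5 under rule 73; state before step 1: 10101101)
step 1: 10001101
step 2: 10101101
step 3: 10001101
step 4: 10101101
step 5: 10001101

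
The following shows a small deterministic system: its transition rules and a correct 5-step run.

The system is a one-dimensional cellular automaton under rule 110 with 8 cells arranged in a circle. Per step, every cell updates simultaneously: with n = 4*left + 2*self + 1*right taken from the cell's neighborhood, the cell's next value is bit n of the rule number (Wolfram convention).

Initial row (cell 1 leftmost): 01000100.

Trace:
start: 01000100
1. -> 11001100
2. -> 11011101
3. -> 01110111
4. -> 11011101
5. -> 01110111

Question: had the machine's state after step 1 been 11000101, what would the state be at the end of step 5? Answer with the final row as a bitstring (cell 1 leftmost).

11001111

state after step 1 := 11000101
2. -> 01001111
3. -> 11011001
4. -> 01111011
5. -> 11001111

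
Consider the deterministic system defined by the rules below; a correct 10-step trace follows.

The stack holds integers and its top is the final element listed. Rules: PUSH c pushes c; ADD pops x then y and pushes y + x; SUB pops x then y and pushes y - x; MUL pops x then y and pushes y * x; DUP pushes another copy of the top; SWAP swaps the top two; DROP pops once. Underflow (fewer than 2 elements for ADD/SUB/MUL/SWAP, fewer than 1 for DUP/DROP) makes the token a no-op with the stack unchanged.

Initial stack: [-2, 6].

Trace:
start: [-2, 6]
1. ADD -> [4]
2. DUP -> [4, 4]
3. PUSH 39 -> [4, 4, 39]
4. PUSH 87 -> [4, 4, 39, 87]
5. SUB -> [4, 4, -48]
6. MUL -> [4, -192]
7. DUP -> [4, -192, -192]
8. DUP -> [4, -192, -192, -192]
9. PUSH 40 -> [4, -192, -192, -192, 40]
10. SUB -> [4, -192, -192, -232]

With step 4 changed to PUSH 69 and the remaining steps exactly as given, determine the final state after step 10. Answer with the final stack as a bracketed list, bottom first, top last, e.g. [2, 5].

(re-executing from step 4 with the substitution; state before step 4: [4, 4, 39])
4. PUSH 69 -> [4, 4, 39, 69]
5. SUB -> [4, 4, -30]
6. MUL -> [4, -120]
7. DUP -> [4, -120, -120]
8. DUP -> [4, -120, -120, -120]
9. PUSH 40 -> [4, -120, -120, -120, 40]
10. SUB -> [4, -120, -120, -160]

[4, -120, -120, -160]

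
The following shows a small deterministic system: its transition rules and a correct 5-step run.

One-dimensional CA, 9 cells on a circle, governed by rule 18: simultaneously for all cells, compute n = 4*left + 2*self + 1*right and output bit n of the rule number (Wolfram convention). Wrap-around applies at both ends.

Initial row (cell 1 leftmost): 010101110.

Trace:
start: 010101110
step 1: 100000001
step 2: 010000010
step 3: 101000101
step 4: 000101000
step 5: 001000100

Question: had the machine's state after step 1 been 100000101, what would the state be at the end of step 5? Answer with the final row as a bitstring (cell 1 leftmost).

state after step 1 := 100000101
step 2: 010001000
step 3: 101010100
step 4: 000000011
step 5: 100000100

100000100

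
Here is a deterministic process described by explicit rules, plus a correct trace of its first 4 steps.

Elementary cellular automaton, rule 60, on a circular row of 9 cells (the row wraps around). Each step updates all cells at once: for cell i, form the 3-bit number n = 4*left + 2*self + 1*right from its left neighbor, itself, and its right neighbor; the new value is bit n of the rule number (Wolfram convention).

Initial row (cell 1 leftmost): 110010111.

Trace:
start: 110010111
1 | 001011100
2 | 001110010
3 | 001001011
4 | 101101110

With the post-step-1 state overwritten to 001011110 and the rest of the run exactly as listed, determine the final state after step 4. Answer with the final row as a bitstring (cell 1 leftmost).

state after step 1 := 001011110
2 | 001110001
3 | 101001001
4 | 011101101

011101101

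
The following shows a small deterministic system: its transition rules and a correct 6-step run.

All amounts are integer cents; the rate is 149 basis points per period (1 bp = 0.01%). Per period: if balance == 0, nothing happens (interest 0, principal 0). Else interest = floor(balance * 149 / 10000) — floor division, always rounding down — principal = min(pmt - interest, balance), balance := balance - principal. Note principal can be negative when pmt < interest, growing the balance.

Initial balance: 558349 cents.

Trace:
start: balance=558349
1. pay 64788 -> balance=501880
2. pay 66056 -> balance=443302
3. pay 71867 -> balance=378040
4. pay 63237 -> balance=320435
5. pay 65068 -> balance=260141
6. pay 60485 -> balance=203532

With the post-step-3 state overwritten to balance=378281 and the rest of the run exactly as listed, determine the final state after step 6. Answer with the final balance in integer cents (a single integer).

203784

state after step 3 := balance=378281
4. pay 63237 -> balance=320680
5. pay 65068 -> balance=260390
6. pay 60485 -> balance=203784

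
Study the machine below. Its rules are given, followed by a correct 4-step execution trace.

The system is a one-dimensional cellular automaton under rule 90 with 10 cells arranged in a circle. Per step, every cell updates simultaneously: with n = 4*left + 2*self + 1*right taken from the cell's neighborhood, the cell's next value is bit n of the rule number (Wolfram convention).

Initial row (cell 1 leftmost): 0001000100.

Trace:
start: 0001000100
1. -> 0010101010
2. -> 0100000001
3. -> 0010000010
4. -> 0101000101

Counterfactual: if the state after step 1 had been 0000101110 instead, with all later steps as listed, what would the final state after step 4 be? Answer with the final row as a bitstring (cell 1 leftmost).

1000111110

state after step 1 := 0000101110
2. -> 0001001011
3. -> 1010110011
4. -> 1000111110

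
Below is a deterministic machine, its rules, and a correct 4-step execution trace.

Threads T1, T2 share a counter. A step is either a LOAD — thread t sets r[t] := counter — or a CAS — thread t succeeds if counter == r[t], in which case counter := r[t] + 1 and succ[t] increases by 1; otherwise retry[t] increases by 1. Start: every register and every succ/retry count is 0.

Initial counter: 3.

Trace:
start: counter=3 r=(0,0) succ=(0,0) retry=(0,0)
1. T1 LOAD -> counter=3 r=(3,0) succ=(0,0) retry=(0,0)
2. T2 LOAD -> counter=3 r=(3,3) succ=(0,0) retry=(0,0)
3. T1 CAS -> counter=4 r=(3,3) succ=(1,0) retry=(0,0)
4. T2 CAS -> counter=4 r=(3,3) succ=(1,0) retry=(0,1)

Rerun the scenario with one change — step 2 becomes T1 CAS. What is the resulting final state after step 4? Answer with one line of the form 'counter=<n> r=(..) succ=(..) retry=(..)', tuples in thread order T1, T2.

(re-executing from step 2 with the substitution; state before step 2: counter=3 r=(3,0) succ=(0,0) retry=(0,0))
2. T1 CAS -> counter=4 r=(3,0) succ=(1,0) retry=(0,0)
3. T1 CAS -> counter=4 r=(3,0) succ=(1,0) retry=(1,0)
4. T2 CAS -> counter=4 r=(3,0) succ=(1,0) retry=(1,1)

counter=4 r=(3,0) succ=(1,0) retry=(1,1)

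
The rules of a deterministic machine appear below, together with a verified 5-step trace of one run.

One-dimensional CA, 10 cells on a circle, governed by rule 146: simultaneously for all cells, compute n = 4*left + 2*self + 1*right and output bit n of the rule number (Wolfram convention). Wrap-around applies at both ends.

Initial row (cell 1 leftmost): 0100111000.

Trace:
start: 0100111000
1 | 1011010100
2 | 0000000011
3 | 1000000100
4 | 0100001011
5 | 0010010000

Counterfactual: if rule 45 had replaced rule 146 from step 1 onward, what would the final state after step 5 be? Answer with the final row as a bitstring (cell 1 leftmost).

(re-executing steps 1..5 under rule 45; state before step 1: 0100111000)
1 | 0100100011
2 | 1100101010
3 | 1000111111
4 | 0010100000
5 | 1011101111

1011101111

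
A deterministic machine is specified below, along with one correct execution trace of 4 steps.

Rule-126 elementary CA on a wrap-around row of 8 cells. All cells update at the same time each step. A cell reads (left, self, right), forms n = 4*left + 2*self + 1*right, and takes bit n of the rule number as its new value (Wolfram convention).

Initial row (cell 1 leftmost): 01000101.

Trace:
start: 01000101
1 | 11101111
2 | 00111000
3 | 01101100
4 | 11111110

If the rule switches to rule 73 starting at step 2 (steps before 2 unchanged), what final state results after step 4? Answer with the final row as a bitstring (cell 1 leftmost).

10111010

(re-executing steps 2..4 under rule 73; state before step 2: 11101111)
2 | 00101000
3 | 10000011
4 | 10111010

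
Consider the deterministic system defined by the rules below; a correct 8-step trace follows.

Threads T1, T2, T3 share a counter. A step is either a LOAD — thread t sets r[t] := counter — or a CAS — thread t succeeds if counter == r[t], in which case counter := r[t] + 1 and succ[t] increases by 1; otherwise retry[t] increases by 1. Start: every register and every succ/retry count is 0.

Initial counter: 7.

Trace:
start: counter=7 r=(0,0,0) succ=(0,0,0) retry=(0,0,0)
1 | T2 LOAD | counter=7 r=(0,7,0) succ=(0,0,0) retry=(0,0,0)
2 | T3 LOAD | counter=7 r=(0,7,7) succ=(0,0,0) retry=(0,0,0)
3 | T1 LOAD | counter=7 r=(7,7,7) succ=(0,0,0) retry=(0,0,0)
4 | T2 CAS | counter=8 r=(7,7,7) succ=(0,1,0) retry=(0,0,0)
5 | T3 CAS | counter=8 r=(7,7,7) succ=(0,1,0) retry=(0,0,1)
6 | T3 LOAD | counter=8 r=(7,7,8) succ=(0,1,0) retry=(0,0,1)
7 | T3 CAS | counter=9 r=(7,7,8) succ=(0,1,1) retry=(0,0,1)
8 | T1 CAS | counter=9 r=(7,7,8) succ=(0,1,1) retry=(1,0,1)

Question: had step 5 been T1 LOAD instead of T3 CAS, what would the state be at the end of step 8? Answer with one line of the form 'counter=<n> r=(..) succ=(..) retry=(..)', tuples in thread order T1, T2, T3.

(re-executing from step 5 with the substitution; state before step 5: counter=8 r=(7,7,7) succ=(0,1,0) retry=(0,0,0))
5 | T1 LOAD | counter=8 r=(8,7,7) succ=(0,1,0) retry=(0,0,0)
6 | T3 LOAD | counter=8 r=(8,7,8) succ=(0,1,0) retry=(0,0,0)
7 | T3 CAS | counter=9 r=(8,7,8) succ=(0,1,1) retry=(0,0,0)
8 | T1 CAS | counter=9 r=(8,7,8) succ=(0,1,1) retry=(1,0,0)

counter=9 r=(8,7,8) succ=(0,1,1) retry=(1,0,0)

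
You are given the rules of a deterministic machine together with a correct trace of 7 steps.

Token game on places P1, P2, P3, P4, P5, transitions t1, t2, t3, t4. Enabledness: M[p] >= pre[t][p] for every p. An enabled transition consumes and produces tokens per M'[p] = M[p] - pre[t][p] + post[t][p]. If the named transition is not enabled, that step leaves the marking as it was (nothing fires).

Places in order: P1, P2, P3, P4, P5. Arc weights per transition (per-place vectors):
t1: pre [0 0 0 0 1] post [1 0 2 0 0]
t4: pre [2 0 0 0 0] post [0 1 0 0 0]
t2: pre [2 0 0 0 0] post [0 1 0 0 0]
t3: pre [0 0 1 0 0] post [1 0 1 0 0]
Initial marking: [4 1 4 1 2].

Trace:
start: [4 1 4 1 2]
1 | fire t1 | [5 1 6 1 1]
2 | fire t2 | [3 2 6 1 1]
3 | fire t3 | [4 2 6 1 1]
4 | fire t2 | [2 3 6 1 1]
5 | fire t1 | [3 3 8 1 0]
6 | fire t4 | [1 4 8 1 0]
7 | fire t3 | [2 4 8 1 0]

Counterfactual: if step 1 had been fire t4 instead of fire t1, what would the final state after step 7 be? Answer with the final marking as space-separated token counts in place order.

(re-executing from step 1 with the substitution; state before step 1: [4 1 4 1 2])
1 | fire t4 | [2 2 4 1 2]
2 | fire t2 | [0 3 4 1 2]
3 | fire t3 | [1 3 4 1 2]
4 | fire t2 | [1 3 4 1 2]
5 | fire t1 | [2 3 6 1 1]
6 | fire t4 | [0 4 6 1 1]
7 | fire t3 | [1 4 6 1 1]

1 4 6 1 1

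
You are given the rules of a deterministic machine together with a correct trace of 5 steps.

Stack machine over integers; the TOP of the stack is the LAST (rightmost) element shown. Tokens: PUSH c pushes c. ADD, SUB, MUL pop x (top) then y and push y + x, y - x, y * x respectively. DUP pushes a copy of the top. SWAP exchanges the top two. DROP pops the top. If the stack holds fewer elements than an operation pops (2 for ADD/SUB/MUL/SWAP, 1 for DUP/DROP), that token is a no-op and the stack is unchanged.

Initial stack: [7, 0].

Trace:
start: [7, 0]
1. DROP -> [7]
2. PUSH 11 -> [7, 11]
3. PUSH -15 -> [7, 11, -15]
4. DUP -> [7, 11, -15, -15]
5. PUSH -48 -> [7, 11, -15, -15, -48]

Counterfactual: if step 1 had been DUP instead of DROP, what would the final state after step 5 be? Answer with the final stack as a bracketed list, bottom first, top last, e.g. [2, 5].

(re-executing from step 1 with the substitution; state before step 1: [7, 0])
1. DUP -> [7, 0, 0]
2. PUSH 11 -> [7, 0, 0, 11]
3. PUSH -15 -> [7, 0, 0, 11, -15]
4. DUP -> [7, 0, 0, 11, -15, -15]
5. PUSH -48 -> [7, 0, 0, 11, -15, -15, -48]

[7, 0, 0, 11, -15, -15, -48]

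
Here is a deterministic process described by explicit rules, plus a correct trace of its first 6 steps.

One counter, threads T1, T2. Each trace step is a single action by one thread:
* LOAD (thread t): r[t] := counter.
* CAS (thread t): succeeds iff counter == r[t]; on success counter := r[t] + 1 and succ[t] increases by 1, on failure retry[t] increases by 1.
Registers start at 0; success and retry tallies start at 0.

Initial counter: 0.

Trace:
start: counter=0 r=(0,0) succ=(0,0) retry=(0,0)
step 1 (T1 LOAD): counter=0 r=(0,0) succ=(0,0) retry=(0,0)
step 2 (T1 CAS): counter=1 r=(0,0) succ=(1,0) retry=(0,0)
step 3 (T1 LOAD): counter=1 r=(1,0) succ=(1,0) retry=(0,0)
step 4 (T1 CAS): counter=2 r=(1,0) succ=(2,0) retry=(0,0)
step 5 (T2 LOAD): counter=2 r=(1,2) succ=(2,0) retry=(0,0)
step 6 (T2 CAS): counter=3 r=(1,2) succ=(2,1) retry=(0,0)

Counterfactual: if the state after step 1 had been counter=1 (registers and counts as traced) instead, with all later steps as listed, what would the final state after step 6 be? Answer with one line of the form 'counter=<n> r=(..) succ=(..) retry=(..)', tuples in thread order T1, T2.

counter=3 r=(1,2) succ=(1,1) retry=(1,0)

state after step 1 := counter=1 r=(0,0) succ=(0,0) retry=(0,0)
step 2 (T1 CAS): counter=1 r=(0,0) succ=(0,0) retry=(1,0)
step 3 (T1 LOAD): counter=1 r=(1,0) succ=(0,0) retry=(1,0)
step 4 (T1 CAS): counter=2 r=(1,0) succ=(1,0) retry=(1,0)
step 5 (T2 LOAD): counter=2 r=(1,2) succ=(1,0) retry=(1,0)
step 6 (T2 CAS): counter=3 r=(1,2) succ=(1,1) retry=(1,0)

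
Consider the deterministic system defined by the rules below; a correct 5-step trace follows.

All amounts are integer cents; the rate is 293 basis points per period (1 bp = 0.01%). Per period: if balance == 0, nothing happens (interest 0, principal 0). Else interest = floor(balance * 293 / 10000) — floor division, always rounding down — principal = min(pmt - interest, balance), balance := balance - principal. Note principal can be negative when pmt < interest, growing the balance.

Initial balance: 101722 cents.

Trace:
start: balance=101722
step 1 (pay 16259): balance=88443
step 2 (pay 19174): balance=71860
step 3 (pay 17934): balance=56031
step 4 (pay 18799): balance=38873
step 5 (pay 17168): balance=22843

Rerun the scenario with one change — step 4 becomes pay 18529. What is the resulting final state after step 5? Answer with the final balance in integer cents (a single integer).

(re-executing from step 4 with the substitution; state before step 4: balance=56031)
step 4 (pay 18529): balance=39143
step 5 (pay 17168): balance=23121

23121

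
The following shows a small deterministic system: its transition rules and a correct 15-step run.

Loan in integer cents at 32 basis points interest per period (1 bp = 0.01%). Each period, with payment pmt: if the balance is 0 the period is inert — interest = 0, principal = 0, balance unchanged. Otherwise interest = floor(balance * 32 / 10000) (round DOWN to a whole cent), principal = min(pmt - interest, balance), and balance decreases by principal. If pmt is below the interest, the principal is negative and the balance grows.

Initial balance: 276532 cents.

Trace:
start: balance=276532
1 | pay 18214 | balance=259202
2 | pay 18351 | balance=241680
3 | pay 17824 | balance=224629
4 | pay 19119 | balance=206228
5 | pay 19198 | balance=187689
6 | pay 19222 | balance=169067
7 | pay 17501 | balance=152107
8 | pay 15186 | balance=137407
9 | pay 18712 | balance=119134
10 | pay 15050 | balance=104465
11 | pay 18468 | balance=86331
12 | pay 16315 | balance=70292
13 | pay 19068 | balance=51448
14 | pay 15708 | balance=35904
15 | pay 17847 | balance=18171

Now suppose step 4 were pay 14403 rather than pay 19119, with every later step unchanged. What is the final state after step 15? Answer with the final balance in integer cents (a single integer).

(re-executing from step 4 with the substitution; state before step 4: balance=224629)
4 | pay 14403 | balance=210944
5 | pay 19198 | balance=192421
6 | pay 19222 | balance=173814
7 | pay 17501 | balance=156869
8 | pay 15186 | balance=142184
9 | pay 18712 | balance=123926
10 | pay 15050 | balance=109272
11 | pay 18468 | balance=91153
12 | pay 16315 | balance=75129
13 | pay 19068 | balance=56301
14 | pay 15708 | balance=40773
15 | pay 17847 | balance=23056

23056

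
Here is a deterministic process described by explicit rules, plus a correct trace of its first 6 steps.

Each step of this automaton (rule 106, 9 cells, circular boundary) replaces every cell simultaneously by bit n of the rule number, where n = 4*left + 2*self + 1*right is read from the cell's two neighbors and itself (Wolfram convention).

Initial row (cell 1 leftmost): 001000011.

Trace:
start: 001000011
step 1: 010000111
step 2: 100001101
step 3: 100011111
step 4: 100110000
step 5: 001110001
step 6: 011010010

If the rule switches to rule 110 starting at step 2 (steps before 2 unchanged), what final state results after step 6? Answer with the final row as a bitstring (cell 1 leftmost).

110010111

(re-executing steps 2..6 under rule 110; state before step 2: 010000111)
step 2: 110001101
step 3: 010011111
step 4: 110110001
step 5: 011110011
step 6: 110010111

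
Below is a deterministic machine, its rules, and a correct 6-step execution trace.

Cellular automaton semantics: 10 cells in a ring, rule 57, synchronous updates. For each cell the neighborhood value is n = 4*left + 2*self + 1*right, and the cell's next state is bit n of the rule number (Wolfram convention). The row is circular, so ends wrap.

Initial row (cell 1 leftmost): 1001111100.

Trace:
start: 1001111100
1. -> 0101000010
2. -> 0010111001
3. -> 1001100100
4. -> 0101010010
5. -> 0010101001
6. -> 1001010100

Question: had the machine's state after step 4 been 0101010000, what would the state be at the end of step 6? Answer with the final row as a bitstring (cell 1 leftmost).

state after step 4 := 0101010000
5. -> 0010101111
6. -> 1001011000

1001011000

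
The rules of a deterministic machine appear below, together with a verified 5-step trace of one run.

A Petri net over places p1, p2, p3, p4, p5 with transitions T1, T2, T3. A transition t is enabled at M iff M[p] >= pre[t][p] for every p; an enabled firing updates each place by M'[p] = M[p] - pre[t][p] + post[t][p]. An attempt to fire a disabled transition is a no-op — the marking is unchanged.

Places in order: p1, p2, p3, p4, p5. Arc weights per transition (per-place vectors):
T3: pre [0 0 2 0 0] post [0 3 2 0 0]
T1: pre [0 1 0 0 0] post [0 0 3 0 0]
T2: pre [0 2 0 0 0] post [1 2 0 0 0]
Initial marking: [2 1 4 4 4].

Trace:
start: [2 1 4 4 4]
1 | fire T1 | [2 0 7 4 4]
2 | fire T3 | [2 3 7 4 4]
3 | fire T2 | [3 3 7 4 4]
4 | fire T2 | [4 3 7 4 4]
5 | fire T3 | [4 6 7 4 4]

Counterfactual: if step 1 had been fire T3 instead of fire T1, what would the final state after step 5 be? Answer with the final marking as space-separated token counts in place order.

4 10 4 4 4

(re-executing from step 1 with the substitution; state before step 1: [2 1 4 4 4])
1 | fire T3 | [2 4 4 4 4]
2 | fire T3 | [2 7 4 4 4]
3 | fire T2 | [3 7 4 4 4]
4 | fire T2 | [4 7 4 4 4]
5 | fire T3 | [4 10 4 4 4]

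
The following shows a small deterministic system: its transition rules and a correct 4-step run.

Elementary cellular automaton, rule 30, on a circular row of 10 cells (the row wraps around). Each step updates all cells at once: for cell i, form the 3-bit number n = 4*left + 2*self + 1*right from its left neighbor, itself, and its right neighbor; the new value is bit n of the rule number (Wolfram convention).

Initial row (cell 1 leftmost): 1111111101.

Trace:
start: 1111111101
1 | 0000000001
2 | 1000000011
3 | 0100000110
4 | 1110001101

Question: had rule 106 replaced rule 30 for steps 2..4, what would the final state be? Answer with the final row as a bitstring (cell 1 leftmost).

0000001000

(re-executing steps 2..4 under rule 106; state before step 2: 0000000001)
2 | 0000000010
3 | 0000000100
4 | 0000001000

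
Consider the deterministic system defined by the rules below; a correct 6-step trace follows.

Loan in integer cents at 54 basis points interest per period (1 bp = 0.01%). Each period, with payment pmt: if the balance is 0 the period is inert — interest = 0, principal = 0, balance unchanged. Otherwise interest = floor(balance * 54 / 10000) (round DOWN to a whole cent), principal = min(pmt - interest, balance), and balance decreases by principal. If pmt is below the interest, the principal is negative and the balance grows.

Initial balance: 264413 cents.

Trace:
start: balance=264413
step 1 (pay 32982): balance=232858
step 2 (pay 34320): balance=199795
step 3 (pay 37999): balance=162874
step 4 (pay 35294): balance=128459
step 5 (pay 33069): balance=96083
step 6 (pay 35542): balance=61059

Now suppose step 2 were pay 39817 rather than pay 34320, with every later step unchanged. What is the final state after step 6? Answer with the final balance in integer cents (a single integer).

55443

(re-executing from step 2 with the substitution; state before step 2: balance=232858)
step 2 (pay 39817): balance=194298
step 3 (pay 37999): balance=157348
step 4 (pay 35294): balance=122903
step 5 (pay 33069): balance=90497
step 6 (pay 35542): balance=55443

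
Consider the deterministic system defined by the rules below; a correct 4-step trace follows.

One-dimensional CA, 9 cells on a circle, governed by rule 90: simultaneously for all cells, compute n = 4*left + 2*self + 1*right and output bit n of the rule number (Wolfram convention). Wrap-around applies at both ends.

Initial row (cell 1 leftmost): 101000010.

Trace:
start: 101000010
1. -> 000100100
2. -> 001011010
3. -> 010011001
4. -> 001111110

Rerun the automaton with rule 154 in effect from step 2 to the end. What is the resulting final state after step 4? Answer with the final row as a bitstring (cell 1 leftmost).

001101010

(re-executing steps 2..4 under rule 154; state before step 2: 000100100)
2. -> 001011010
3. -> 010010001
4. -> 001101010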